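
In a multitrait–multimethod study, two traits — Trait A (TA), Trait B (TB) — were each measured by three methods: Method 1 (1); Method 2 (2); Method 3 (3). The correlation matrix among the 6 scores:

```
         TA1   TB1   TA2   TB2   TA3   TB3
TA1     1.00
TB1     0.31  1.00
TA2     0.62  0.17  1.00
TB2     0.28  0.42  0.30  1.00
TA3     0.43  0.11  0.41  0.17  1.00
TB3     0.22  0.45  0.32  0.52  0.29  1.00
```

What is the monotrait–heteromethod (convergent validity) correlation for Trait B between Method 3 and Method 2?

Same trait (TB), different methods: r(TB3, TB2) = 0.52.

0.52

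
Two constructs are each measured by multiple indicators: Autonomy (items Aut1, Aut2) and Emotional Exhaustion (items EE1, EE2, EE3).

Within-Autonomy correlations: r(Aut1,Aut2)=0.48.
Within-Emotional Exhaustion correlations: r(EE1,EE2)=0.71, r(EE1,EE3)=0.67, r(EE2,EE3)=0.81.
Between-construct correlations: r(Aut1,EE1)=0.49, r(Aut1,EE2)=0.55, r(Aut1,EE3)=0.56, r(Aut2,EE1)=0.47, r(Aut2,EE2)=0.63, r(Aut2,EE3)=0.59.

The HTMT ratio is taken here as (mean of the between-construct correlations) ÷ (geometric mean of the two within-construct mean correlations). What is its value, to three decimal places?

0.926

Between-construct mean = 3.29/6 = 0.5483.
Mean within-Aut = 0.48/1 = 0.4800; mean within-EE = 2.19/3 = 0.7300.
Geometric mean = √(0.4800 × 0.7300) = 0.5919.
HTMT = 0.5483 / 0.5919 = 0.926.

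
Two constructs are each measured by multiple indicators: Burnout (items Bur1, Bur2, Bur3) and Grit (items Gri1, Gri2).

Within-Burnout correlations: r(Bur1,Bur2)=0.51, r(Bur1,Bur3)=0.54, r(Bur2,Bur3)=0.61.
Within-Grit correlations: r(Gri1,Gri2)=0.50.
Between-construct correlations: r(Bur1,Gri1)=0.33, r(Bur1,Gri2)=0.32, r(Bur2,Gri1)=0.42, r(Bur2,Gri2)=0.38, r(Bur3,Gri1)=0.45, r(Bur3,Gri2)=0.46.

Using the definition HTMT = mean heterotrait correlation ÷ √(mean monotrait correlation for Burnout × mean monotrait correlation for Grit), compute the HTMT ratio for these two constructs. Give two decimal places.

Between-construct mean = 2.36/6 = 0.3933.
Mean within-Bur = 1.66/3 = 0.5533; mean within-Gri = 0.50/1 = 0.5000.
Geometric mean = √(0.5533 × 0.5000) = 0.5260.
HTMT = 0.3933 / 0.5260 = 0.75.

0.75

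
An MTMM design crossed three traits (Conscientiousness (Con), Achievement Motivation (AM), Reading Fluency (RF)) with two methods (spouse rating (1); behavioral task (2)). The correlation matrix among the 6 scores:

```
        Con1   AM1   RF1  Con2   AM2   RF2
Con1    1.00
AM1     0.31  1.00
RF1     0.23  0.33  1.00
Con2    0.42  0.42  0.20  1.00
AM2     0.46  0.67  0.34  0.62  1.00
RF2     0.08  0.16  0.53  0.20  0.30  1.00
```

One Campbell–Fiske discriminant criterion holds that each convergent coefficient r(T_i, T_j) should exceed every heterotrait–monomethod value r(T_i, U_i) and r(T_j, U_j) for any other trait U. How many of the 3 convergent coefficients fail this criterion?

1

Each convergent coefficient versus the relevant comparison correlations:
Con (methods 1·2): 0.42 vs {0.31, 0.62, 0.23, 0.20} → fail.
AM (methods 1·2): 0.67 vs {0.31, 0.62, 0.33, 0.30} → pass.
RF (methods 1·2): 0.53 vs {0.23, 0.20, 0.33, 0.30} → pass.
1 of 3 fail.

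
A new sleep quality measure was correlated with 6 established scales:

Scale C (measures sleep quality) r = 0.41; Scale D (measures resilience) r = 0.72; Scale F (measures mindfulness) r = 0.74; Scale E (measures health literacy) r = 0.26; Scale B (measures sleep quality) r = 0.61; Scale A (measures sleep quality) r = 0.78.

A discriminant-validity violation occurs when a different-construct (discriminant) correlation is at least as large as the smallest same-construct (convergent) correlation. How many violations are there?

Convergent (same construct = sleep quality): Scale C, Scale B, Scale A.
Smallest convergent = 0.41. Discriminant values: 0.72, 0.74, 0.26; count ≥ 0.41 → 2.

2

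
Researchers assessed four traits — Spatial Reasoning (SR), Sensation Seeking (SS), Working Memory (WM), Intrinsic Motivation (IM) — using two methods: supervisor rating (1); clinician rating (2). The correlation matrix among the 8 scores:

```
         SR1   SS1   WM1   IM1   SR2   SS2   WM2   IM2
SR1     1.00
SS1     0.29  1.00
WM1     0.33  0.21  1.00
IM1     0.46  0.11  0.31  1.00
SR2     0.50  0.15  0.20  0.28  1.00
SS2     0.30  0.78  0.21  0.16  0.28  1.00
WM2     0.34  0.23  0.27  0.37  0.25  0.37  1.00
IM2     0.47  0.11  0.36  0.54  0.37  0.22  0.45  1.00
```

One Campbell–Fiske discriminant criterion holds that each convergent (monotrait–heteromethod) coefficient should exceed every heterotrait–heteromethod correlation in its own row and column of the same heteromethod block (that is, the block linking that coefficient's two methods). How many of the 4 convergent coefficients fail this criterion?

Convergent coefficients and their comparison sets:
SR (methods 1·2): 0.50 vs {0.30, 0.15, 0.34, 0.20, 0.47, 0.28} → pass.
SS (methods 1·2): 0.78 vs {0.15, 0.30, 0.23, 0.21, 0.11, 0.16} → pass.
WM (methods 1·2): 0.27 vs {0.20, 0.34, 0.21, 0.23, 0.36, 0.37} → fail.
IM (methods 1·2): 0.54 vs {0.28, 0.47, 0.16, 0.11, 0.37, 0.36} → pass.
1 of 4 fail.

1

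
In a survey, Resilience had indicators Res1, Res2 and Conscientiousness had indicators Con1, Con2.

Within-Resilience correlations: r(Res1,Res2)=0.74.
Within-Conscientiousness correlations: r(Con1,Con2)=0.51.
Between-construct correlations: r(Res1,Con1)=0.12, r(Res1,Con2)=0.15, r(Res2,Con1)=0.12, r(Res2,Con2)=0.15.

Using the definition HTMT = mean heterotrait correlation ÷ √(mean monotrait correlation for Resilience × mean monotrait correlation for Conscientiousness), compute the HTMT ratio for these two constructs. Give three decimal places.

Mean between = 0.54/4 = 0.1350.
Mean within-Res = 0.74/1 = 0.7400; mean within-Con = 0.51/1 = 0.5100.
Geometric mean = √(0.7400 × 0.5100) = 0.6143.
HTMT = 0.1350 / 0.6143 = 0.220.

0.220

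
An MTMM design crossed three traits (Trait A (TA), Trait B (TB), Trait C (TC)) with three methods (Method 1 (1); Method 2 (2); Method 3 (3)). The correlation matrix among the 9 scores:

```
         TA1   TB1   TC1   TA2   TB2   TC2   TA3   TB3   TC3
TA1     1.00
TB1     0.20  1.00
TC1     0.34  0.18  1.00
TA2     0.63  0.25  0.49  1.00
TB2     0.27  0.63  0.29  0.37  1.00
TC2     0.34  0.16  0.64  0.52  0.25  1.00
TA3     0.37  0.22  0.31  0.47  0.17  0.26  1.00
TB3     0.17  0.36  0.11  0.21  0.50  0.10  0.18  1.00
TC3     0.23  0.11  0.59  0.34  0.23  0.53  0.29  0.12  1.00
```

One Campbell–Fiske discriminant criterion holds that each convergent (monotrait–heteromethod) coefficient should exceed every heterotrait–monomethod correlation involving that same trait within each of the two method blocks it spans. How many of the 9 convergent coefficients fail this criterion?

1

Convergent coefficients and their comparison sets:
TA (methods 1·2): 0.63 vs {0.20, 0.37, 0.34, 0.52} → pass.
TA (methods 1·3): 0.37 vs {0.20, 0.18, 0.34, 0.29} → pass.
TA (methods 2·3): 0.47 vs {0.37, 0.18, 0.52, 0.29} → fail.
TB (methods 1·2): 0.63 vs {0.20, 0.37, 0.18, 0.25} → pass.
TB (methods 1·3): 0.36 vs {0.20, 0.18, 0.18, 0.12} → pass.
TB (methods 2·3): 0.50 vs {0.37, 0.18, 0.25, 0.12} → pass.
TC (methods 1·2): 0.64 vs {0.34, 0.52, 0.18, 0.25} → pass.
TC (methods 1·3): 0.59 vs {0.34, 0.29, 0.18, 0.12} → pass.
TC (methods 2·3): 0.53 vs {0.52, 0.29, 0.25, 0.12} → pass.
1 of 9 fail.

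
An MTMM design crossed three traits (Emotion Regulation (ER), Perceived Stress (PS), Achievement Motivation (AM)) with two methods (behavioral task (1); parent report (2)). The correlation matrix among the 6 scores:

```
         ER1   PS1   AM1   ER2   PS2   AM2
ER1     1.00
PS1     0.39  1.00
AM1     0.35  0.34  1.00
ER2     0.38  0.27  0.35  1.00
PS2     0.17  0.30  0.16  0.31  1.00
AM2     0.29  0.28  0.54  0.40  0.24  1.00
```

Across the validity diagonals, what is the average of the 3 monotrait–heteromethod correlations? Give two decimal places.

0.41

Convergent values: 0.38, 0.30, 0.54; mean = 1.22/3 = 0.41.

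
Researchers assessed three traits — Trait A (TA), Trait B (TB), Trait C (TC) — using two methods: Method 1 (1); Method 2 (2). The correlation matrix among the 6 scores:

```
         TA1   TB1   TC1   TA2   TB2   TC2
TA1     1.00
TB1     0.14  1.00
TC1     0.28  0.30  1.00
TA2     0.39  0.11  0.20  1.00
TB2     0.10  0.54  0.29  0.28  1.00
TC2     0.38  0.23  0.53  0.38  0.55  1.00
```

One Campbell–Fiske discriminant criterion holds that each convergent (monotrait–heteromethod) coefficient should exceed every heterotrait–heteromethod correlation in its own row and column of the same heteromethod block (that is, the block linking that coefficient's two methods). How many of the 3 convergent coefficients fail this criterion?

0

Checking each validity diagonal entry against its comparison values:
TA (methods 1·2): 0.39 vs {0.10, 0.11, 0.38, 0.20} → pass.
TB (methods 1·2): 0.54 vs {0.11, 0.10, 0.23, 0.29} → pass.
TC (methods 1·2): 0.53 vs {0.20, 0.38, 0.29, 0.23} → pass.
0 of 3 fail.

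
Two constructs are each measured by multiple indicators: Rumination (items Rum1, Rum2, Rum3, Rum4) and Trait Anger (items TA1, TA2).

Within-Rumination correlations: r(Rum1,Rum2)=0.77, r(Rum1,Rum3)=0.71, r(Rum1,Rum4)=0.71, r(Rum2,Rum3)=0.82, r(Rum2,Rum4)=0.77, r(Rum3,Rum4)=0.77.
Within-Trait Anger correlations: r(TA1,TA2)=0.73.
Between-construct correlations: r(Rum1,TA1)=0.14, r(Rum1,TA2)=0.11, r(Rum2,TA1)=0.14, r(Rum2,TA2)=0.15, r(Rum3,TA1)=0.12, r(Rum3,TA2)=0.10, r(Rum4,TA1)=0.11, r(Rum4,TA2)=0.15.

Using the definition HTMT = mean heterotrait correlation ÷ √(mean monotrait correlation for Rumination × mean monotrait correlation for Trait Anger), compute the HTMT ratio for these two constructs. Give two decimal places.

0.17

Mean heterotrait r = 1.02/8 = 0.1275.
Mean within-Rum = 4.55/6 = 0.7583; mean within-TA = 0.73/1 = 0.7300.
Geometric mean = √(0.7583 × 0.7300) = 0.7440.
HTMT = 0.1275 / 0.7440 = 0.17.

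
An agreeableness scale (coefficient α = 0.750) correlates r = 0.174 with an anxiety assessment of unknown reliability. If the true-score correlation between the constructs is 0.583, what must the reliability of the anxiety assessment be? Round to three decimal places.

0.119

r_true = r_obs / √(r_xx · r_yy) ⇒ 0.583 = 0.174 / √(0.750 · r_yy).
√(0.750 · r_yy) = 0.174 / 0.583 = 0.2985; 0.750 · r_yy = 0.0891; r_yy = 0.0891 / 0.750 ≈ 0.119.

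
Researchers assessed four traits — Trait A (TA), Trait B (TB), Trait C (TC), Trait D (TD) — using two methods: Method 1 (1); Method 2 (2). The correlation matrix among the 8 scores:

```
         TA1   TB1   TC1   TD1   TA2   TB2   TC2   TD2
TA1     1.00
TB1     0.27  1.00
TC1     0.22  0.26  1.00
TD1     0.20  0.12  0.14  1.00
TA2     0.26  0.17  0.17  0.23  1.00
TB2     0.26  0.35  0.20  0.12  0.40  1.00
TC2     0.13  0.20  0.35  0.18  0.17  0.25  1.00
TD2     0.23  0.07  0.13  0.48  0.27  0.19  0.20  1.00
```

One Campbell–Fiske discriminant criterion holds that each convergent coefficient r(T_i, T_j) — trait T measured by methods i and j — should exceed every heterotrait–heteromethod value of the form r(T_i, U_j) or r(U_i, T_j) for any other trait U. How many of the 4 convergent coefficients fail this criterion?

1

Each convergent coefficient versus the relevant comparison correlations:
TA (methods 1·2): 0.26 vs {0.26, 0.17, 0.13, 0.17, 0.23, 0.23} → fail.
TB (methods 1·2): 0.35 vs {0.17, 0.26, 0.20, 0.20, 0.07, 0.12} → pass.
TC (methods 1·2): 0.35 vs {0.17, 0.13, 0.20, 0.20, 0.13, 0.18} → pass.
TD (methods 1·2): 0.48 vs {0.23, 0.23, 0.12, 0.07, 0.18, 0.13} → pass.
1 of 4 fail.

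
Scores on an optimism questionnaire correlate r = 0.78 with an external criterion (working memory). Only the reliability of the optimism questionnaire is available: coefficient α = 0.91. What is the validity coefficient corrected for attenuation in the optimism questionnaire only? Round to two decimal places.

0.82

Single correction: r_c = r_obs / √r_xx = 0.78 / √0.91 = 0.78 / 0.9539 ≈ 0.82.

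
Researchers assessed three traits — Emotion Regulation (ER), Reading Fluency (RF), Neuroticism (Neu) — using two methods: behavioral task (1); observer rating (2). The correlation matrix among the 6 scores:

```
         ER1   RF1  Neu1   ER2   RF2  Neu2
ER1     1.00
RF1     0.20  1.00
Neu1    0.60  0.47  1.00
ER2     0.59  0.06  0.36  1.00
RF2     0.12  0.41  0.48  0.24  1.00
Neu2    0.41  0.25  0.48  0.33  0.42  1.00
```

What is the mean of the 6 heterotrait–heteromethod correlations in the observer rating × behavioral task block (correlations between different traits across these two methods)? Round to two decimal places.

0.28

HTHM values (method 2 × method 1): 0.06, 0.36, 0.12, 0.48, 0.41, 0.25; mean = 1.68/6 = 0.28.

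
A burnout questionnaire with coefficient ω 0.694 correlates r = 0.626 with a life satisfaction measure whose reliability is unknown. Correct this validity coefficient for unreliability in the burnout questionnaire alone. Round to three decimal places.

0.751

Single correction: r_c = r_obs / √r_xx = 0.626 / √0.694 = 0.626 / 0.8331 ≈ 0.751.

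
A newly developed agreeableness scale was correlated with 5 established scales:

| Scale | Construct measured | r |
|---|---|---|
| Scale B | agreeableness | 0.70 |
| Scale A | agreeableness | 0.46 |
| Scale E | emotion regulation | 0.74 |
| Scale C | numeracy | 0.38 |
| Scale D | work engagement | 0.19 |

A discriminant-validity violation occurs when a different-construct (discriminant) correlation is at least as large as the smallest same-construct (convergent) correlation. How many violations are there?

Convergent (same construct = agreeableness): Scale B, Scale A.
Smallest convergent = 0.46. Discriminant values: 0.74, 0.38, 0.19; count ≥ 0.46 → 1.

1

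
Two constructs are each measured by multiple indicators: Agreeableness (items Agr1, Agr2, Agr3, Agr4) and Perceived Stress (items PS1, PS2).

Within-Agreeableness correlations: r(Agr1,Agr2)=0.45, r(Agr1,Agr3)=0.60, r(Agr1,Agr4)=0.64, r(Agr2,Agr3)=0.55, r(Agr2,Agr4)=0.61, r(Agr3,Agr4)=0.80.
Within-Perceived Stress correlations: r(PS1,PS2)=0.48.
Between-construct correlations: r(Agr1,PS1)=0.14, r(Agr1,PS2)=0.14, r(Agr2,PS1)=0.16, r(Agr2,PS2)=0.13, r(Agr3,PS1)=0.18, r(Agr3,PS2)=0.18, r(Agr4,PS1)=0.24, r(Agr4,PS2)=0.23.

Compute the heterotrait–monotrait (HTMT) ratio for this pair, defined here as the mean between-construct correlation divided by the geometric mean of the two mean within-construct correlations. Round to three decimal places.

Between-construct mean = 1.40/8 = 0.1750.
Mean within-Agr = 3.65/6 = 0.6083; mean within-PS = 0.48/1 = 0.4800.
Geometric mean = √(0.6083 × 0.4800) = 0.5404.
HTMT = 0.1750 / 0.5404 = 0.324.

0.324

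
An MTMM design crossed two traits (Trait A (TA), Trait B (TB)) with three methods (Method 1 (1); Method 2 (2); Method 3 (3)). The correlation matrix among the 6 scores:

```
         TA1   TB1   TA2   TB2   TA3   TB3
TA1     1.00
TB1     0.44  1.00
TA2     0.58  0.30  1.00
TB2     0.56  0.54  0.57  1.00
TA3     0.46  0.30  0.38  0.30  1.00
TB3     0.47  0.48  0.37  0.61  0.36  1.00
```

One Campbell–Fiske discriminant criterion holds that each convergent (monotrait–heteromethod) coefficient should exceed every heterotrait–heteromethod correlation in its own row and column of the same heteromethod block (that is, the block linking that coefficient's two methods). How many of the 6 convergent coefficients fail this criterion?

2

Each convergent coefficient versus the relevant comparison correlations:
TA (methods 1·2): 0.58 vs {0.56, 0.30} → pass.
TA (methods 1·3): 0.46 vs {0.47, 0.30} → fail.
TA (methods 2·3): 0.38 vs {0.37, 0.30} → pass.
TB (methods 1·2): 0.54 vs {0.30, 0.56} → fail.
TB (methods 1·3): 0.48 vs {0.30, 0.47} → pass.
TB (methods 2·3): 0.61 vs {0.30, 0.37} → pass.
2 of 6 fail.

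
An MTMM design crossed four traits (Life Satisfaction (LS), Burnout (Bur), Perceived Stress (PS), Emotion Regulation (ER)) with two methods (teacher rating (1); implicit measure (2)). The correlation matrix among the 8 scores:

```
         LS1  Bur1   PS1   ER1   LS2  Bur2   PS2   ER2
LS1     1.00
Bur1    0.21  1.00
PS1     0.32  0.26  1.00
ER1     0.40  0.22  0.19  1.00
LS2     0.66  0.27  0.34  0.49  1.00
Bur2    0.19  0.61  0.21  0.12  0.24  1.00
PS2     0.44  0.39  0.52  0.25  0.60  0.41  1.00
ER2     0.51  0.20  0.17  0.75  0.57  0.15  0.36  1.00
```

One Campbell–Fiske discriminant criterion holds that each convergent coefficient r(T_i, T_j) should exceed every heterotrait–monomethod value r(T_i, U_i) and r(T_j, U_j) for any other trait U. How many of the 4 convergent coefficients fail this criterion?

Convergent coefficients and their comparison sets:
LS (methods 1·2): 0.66 vs {0.21, 0.24, 0.32, 0.60, 0.40, 0.57} → pass.
Bur (methods 1·2): 0.61 vs {0.21, 0.24, 0.26, 0.41, 0.22, 0.15} → pass.
PS (methods 1·2): 0.52 vs {0.32, 0.60, 0.26, 0.41, 0.19, 0.36} → fail.
ER (methods 1·2): 0.75 vs {0.40, 0.57, 0.22, 0.15, 0.19, 0.36} → pass.
1 of 4 fail.

1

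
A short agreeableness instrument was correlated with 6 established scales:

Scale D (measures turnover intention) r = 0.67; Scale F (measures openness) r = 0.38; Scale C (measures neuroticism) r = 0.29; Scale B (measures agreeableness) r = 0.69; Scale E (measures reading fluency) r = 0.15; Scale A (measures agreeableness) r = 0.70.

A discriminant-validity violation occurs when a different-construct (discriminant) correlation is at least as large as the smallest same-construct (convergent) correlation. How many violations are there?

Convergent (same construct = agreeableness): Scale B, Scale A.
Smallest convergent = 0.69. Discriminant values: 0.67, 0.38, 0.29, 0.15; count ≥ 0.69 → 0.

0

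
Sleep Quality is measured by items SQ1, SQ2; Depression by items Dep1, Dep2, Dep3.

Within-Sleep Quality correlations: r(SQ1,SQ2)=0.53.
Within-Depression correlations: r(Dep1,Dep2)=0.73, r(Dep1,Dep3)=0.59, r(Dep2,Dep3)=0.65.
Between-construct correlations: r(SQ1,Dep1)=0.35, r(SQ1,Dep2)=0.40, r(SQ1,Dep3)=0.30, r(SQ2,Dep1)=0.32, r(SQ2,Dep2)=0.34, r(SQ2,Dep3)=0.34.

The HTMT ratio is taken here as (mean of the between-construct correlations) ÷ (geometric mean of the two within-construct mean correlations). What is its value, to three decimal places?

Mean between = 2.05/6 = 0.3417.
Mean within-SQ = 0.53/1 = 0.5300; mean within-Dep = 1.97/3 = 0.6567.
Geometric mean = √(0.5300 × 0.6567) = 0.5900.
HTMT = 0.3417 / 0.5900 = 0.579.

0.579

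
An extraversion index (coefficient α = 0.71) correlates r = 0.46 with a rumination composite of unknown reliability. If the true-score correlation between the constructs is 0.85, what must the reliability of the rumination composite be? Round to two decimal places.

r_true = r_obs / √(r_xx · r_yy) ⇒ 0.85 = 0.46 / √(0.71 · r_yy).
√(0.71 · r_yy) = 0.46 / 0.85 = 0.5412; 0.71 · r_yy = 0.2929; r_yy = 0.2929 / 0.71 ≈ 0.41.

0.41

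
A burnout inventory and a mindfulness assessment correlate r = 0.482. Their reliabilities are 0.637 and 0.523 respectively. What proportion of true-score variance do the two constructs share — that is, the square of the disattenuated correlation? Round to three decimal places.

0.697

Disattenuated r = 0.482 / √(0.637 × 0.523) = 0.482 / 0.5772 = 0.8351.
Shared true-score variance = 0.8351² = 0.6974 ≈ 0.697.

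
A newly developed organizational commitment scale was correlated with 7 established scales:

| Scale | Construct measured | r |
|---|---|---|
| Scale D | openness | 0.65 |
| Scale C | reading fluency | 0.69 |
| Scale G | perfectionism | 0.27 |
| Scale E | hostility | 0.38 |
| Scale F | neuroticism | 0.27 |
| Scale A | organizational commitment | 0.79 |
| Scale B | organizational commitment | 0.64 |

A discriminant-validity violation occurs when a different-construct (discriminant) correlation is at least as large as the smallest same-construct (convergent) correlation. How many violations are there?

Convergent (same construct = organizational commitment): Scale A, Scale B.
Smallest convergent = 0.64. Discriminant values: 0.65, 0.69, 0.27, 0.38, 0.27; count ≥ 0.64 → 2.

2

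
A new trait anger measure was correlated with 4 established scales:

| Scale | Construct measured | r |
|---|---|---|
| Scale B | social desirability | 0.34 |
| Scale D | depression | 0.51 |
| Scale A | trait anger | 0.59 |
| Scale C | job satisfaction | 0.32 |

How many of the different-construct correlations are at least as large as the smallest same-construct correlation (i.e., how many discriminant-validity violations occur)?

Convergent (same construct = trait anger): Scale A.
Smallest convergent = 0.59. Discriminant values: 0.34, 0.51, 0.32; count ≥ 0.59 → 0.

0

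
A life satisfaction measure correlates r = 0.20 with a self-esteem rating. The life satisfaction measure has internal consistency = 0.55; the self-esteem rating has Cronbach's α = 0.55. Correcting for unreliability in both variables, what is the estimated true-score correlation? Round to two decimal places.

0.36

r_true = r_obs / √(r_xx · r_yy) = 0.20 / √(0.55 × 0.55) = 0.20 / √0.3025 = 0.20 / 0.5500 ≈ 0.36.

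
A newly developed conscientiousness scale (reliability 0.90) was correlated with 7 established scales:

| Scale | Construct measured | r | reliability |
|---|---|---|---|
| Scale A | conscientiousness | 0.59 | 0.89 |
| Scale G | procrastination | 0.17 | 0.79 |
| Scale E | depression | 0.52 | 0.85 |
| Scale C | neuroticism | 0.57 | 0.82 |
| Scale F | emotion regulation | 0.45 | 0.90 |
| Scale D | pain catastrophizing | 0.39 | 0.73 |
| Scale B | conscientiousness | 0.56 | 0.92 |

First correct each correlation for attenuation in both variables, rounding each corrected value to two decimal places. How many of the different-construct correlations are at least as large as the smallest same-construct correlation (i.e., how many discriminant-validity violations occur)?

1

Disattenuated r (r / √(r_scale · r_new)):
  Scale A (conv): 0.59 / √(0.89·0.90) = 0.66
  Scale G (disc): 0.17 / √(0.79·0.90) = 0.20
  Scale E (disc): 0.52 / √(0.85·0.90) = 0.59
  Scale C (disc): 0.57 / √(0.82·0.90) = 0.66
  Scale F (disc): 0.45 / √(0.90·0.90) = 0.50
  Scale D (disc): 0.39 / √(0.73·0.90) = 0.48
  Scale B (conv): 0.56 / √(0.92·0.90) = 0.62
Smallest convergent = 0.62. Discriminant values: 0.20, 0.59, 0.66, 0.50, 0.48; count ≥ 0.62 → 1.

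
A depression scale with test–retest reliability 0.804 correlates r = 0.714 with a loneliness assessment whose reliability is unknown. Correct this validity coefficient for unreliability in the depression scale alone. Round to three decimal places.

Single correction: r_c = r_obs / √r_xx = 0.714 / √0.804 = 0.714 / 0.8967 ≈ 0.796.

0.796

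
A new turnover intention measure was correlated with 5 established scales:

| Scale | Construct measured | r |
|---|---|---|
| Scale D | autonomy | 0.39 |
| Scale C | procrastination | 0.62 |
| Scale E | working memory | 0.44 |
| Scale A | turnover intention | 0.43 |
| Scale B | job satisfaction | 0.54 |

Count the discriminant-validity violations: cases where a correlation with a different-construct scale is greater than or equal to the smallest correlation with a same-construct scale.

Convergent (same construct = turnover intention): Scale A.
Smallest convergent = 0.43. Discriminant values: 0.39, 0.62, 0.44, 0.54; count ≥ 0.43 → 3.

3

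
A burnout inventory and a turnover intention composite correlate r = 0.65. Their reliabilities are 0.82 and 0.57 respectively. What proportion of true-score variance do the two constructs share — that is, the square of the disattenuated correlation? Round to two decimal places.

0.90

Disattenuated r = 0.65 / √(0.82 × 0.57) = 0.65 / 0.6837 = 0.9507.
Shared true-score variance = 0.9507² = 0.9038 ≈ 0.90.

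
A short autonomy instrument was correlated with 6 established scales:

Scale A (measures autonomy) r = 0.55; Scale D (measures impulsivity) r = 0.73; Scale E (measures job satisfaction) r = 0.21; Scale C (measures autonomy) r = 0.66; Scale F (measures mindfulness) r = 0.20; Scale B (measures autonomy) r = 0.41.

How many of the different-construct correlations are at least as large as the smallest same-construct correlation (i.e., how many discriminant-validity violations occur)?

Convergent (same construct = autonomy): Scale A, Scale C, Scale B.
Smallest convergent = 0.41. Discriminant values: 0.73, 0.21, 0.20; count ≥ 0.41 → 1.

1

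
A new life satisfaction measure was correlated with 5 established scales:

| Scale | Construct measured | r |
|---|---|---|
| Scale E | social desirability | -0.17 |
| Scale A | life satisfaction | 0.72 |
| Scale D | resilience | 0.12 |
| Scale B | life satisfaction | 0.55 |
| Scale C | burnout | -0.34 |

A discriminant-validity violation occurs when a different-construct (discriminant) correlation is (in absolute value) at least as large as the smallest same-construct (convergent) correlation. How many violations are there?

Convergent (same construct = life satisfaction): Scale A, Scale B.
Smallest convergent = 0.55. Discriminant |r|: 0.17, 0.12, 0.34; count ≥ 0.55 → 0.

0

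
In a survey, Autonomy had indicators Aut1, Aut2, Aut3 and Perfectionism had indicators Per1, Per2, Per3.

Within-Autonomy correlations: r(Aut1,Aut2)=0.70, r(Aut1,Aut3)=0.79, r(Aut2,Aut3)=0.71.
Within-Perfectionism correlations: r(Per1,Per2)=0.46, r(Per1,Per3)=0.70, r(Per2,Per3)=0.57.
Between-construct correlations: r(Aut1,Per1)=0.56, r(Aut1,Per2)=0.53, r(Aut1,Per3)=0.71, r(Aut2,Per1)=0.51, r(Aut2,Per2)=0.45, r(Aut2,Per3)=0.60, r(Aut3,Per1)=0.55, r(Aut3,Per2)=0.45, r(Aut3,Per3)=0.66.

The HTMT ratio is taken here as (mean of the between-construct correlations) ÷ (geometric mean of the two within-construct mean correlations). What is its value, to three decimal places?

0.858

Mean heterotrait r = 5.02/9 = 0.5578.
Mean within-Aut = 2.20/3 = 0.7333; mean within-Per = 1.73/3 = 0.5767.
Geometric mean = √(0.7333 × 0.5767) = 0.6503.
HTMT = 0.5578 / 0.6503 = 0.858.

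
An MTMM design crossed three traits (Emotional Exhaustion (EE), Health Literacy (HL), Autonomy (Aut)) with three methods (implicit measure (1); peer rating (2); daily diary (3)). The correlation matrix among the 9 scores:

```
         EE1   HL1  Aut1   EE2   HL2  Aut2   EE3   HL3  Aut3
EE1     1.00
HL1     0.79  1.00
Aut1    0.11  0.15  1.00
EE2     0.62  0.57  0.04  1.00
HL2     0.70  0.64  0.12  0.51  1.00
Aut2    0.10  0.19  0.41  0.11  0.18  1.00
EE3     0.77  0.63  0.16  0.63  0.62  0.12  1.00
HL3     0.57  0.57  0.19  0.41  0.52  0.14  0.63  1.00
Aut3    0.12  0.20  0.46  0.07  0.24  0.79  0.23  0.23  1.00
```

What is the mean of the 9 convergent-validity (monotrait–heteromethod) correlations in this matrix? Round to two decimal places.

0.60

Convergent values: 0.62, 0.77, 0.63, 0.64, 0.57, 0.52, 0.41, 0.46, 0.79; mean = 5.41/9 = 0.60.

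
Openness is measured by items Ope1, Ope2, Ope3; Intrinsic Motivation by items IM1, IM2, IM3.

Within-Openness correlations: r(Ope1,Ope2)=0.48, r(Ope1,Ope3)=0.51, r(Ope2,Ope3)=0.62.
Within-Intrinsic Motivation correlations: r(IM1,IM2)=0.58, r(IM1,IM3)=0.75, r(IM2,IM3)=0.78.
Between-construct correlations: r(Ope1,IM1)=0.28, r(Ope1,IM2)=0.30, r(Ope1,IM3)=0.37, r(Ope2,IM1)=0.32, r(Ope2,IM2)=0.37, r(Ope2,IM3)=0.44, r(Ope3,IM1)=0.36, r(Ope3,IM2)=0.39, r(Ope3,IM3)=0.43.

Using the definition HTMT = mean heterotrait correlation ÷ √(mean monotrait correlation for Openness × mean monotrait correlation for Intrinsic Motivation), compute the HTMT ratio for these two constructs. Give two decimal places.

Between-construct mean = 3.26/9 = 0.3622.
Mean within-Ope = 1.61/3 = 0.5367; mean within-IM = 2.11/3 = 0.7033.
Geometric mean = √(0.5367 × 0.7033) = 0.6144.
HTMT = 0.3622 / 0.6144 = 0.59.

0.59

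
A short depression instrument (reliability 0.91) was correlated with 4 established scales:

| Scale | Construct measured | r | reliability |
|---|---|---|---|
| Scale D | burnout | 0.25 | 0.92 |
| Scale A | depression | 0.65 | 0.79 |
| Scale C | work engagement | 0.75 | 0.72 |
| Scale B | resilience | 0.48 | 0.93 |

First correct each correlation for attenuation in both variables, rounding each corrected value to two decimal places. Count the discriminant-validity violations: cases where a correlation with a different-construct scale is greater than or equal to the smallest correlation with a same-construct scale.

1

Disattenuated r (r / √(r_scale · r_new)):
  Scale D (disc): 0.25 / √(0.92·0.91) = 0.27
  Scale A (conv): 0.65 / √(0.79·0.91) = 0.77
  Scale C (disc): 0.75 / √(0.72·0.91) = 0.93
  Scale B (disc): 0.48 / √(0.93·0.91) = 0.52
Smallest convergent = 0.77. Discriminant values: 0.27, 0.93, 0.52; count ≥ 0.77 → 1.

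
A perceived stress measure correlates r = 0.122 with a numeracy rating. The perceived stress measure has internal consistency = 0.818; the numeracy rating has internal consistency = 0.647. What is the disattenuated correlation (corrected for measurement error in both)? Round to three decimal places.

r_true = r_obs / √(r_xx · r_yy) = 0.122 / √(0.818 × 0.647) = 0.122 / √0.529246 = 0.122 / 0.7275 ≈ 0.168.

0.168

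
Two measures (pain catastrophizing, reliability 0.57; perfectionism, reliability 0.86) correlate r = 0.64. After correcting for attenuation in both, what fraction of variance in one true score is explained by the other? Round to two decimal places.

Disattenuated r = 0.64 / √(0.57 × 0.86) = 0.64 / 0.7001 = 0.9142.
Shared true-score variance = 0.9142² = 0.8358 ≈ 0.84.

0.84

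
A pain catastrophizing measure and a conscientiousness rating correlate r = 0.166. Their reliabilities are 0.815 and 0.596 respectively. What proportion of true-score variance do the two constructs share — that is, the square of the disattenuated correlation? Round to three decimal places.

Disattenuated r = 0.166 / √(0.815 × 0.596) = 0.166 / 0.6970 = 0.2382.
Shared true-score variance = 0.2382² = 0.0567 ≈ 0.057.

0.057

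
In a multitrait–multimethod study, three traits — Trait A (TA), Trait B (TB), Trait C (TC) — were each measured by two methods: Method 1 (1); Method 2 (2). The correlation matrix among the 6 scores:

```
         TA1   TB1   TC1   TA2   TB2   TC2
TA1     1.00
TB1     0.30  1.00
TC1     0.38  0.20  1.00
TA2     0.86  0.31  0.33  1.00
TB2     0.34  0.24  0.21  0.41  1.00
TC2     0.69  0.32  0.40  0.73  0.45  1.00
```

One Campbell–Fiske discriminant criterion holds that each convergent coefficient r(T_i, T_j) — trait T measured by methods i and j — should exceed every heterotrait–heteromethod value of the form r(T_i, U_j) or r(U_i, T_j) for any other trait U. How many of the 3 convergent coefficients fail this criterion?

2

Checking each validity diagonal entry against its comparison values:
TA (methods 1·2): 0.86 vs {0.34, 0.31, 0.69, 0.33} → pass.
TB (methods 1·2): 0.24 vs {0.31, 0.34, 0.32, 0.21} → fail.
TC (methods 1·2): 0.40 vs {0.33, 0.69, 0.21, 0.32} → fail.
2 of 3 fail.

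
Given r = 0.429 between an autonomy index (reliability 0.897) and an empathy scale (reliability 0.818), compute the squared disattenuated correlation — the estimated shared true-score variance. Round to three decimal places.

0.251

Disattenuated r = 0.429 / √(0.897 × 0.818) = 0.429 / 0.8566 = 0.5008.
Shared true-score variance = 0.5008² = 0.2508 ≈ 0.251.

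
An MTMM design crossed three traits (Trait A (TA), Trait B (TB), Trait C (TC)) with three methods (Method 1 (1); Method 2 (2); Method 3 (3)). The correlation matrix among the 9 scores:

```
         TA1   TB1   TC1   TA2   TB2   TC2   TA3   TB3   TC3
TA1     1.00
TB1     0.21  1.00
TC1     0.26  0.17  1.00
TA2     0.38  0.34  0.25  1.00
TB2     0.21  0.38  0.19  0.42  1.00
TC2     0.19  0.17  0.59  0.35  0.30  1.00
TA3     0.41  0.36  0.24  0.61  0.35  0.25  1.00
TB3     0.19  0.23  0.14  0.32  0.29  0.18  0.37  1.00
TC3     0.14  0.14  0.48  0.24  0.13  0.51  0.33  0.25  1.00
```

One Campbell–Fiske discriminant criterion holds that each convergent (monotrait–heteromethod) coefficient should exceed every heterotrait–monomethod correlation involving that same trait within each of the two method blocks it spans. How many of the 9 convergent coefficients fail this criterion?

4

Convergent coefficients and their comparison sets:
TA (methods 1·2): 0.38 vs {0.21, 0.42, 0.26, 0.35} → fail.
TA (methods 1·3): 0.41 vs {0.21, 0.37, 0.26, 0.33} → pass.
TA (methods 2·3): 0.61 vs {0.42, 0.37, 0.35, 0.33} → pass.
TB (methods 1·2): 0.38 vs {0.21, 0.42, 0.17, 0.30} → fail.
TB (methods 1·3): 0.23 vs {0.21, 0.37, 0.17, 0.25} → fail.
TB (methods 2·3): 0.29 vs {0.42, 0.37, 0.30, 0.25} → fail.
TC (methods 1·2): 0.59 vs {0.26, 0.35, 0.17, 0.30} → pass.
TC (methods 1·3): 0.48 vs {0.26, 0.33, 0.17, 0.25} → pass.
TC (methods 2·3): 0.51 vs {0.35, 0.33, 0.30, 0.25} → pass.
4 of 9 fail.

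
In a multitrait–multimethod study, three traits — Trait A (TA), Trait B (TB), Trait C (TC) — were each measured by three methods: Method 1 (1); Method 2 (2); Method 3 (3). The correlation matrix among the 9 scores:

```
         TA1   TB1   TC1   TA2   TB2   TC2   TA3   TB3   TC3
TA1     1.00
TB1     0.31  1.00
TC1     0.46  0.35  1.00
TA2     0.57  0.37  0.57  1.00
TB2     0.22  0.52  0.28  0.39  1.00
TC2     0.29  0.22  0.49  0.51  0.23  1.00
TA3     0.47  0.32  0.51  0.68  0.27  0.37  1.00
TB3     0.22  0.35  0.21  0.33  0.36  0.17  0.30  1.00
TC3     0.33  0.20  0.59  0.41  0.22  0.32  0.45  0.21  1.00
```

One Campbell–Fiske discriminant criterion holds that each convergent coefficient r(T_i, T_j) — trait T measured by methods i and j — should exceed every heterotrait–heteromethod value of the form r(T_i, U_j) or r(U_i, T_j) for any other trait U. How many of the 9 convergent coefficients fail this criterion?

Convergent coefficients and their comparison sets:
TA (methods 1·2): 0.57 vs {0.22, 0.37, 0.29, 0.57} → fail.
TA (methods 1·3): 0.47 vs {0.22, 0.32, 0.33, 0.51} → fail.
TA (methods 2·3): 0.68 vs {0.33, 0.27, 0.41, 0.37} → pass.
TB (methods 1·2): 0.52 vs {0.37, 0.22, 0.22, 0.28} → pass.
TB (methods 1·3): 0.35 vs {0.32, 0.22, 0.20, 0.21} → pass.
TB (methods 2·3): 0.36 vs {0.27, 0.33, 0.22, 0.17} → pass.
TC (methods 1·2): 0.49 vs {0.57, 0.29, 0.28, 0.22} → fail.
TC (methods 1·3): 0.59 vs {0.51, 0.33, 0.21, 0.20} → pass.
TC (methods 2·3): 0.32 vs {0.37, 0.41, 0.17, 0.22} → fail.
4 of 9 fail.

4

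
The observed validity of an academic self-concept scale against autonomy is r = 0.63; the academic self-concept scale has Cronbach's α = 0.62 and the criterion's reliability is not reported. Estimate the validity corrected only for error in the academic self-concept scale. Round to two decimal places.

Single correction: r_c = r_obs / √r_xx = 0.63 / √0.62 = 0.63 / 0.7874 ≈ 0.80.

0.80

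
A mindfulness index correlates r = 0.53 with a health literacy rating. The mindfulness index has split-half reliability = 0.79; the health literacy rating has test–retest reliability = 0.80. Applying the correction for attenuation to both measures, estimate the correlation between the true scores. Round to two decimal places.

0.67

r_true = r_obs / √(r_xx · r_yy) = 0.53 / √(0.79 × 0.80) = 0.53 / √0.6320 = 0.53 / 0.7950 ≈ 0.67.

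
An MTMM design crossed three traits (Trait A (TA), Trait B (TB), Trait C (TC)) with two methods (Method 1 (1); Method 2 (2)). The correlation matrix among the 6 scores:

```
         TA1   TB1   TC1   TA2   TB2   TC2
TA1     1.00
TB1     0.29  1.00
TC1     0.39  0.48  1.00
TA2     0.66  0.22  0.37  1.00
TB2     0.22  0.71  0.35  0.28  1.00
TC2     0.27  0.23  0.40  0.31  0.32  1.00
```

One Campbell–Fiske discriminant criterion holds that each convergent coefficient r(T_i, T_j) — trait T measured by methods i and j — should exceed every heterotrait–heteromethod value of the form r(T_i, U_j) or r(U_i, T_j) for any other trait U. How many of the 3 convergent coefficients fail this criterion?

Each convergent coefficient versus the relevant comparison correlations:
TA (methods 1·2): 0.66 vs {0.22, 0.22, 0.27, 0.37} → pass.
TB (methods 1·2): 0.71 vs {0.22, 0.22, 0.23, 0.35} → pass.
TC (methods 1·2): 0.40 vs {0.37, 0.27, 0.35, 0.23} → pass.
0 of 3 fail.

0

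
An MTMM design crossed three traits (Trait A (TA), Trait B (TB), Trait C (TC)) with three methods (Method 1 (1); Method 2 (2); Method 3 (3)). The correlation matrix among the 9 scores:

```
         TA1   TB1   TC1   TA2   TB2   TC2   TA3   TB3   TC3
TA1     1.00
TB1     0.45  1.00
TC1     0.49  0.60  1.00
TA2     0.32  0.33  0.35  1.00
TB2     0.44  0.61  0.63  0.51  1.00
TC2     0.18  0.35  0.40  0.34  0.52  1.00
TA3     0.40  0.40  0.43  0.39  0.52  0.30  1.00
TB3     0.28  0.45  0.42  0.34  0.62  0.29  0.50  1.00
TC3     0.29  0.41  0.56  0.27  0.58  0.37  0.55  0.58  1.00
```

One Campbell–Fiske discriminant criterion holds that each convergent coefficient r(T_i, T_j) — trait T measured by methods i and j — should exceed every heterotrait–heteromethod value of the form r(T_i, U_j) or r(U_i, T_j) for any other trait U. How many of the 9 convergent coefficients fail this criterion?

6

Checking each validity diagonal entry against its comparison values:
TA (methods 1·2): 0.32 vs {0.44, 0.33, 0.18, 0.35} → fail.
TA (methods 1·3): 0.40 vs {0.28, 0.40, 0.29, 0.43} → fail.
TA (methods 2·3): 0.39 vs {0.34, 0.52, 0.27, 0.30} → fail.
TB (methods 1·2): 0.61 vs {0.33, 0.44, 0.35, 0.63} → fail.
TB (methods 1·3): 0.45 vs {0.40, 0.28, 0.41, 0.42} → pass.
TB (methods 2·3): 0.62 vs {0.52, 0.34, 0.58, 0.29} → pass.
TC (methods 1·2): 0.40 vs {0.35, 0.18, 0.63, 0.35} → fail.
TC (methods 1·3): 0.56 vs {0.43, 0.29, 0.42, 0.41} → pass.
TC (methods 2·3): 0.37 vs {0.30, 0.27, 0.29, 0.58} → fail.
6 of 9 fail.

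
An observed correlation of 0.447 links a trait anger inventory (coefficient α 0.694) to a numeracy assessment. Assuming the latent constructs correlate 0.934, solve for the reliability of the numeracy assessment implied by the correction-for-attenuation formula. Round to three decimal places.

r_true = r_obs / √(r_xx · r_yy) ⇒ 0.934 = 0.447 / √(0.694 · r_yy).
√(0.694 · r_yy) = 0.447 / 0.934 = 0.4786; 0.694 · r_yy = 0.2291; r_yy = 0.2291 / 0.694 ≈ 0.330.

0.330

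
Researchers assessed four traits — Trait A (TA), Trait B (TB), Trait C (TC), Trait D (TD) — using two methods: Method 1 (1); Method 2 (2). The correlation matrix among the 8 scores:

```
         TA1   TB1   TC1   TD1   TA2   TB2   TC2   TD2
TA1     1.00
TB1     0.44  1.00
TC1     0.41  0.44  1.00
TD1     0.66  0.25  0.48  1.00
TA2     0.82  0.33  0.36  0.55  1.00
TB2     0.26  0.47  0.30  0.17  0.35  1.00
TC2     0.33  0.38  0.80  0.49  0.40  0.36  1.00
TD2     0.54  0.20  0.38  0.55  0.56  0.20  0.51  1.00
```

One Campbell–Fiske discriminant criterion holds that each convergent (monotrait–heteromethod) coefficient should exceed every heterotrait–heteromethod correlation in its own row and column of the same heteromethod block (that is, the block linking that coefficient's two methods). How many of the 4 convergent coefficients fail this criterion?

Checking each validity diagonal entry against its comparison values:
TA (methods 1·2): 0.82 vs {0.26, 0.33, 0.33, 0.36, 0.54, 0.55} → pass.
TB (methods 1·2): 0.47 vs {0.33, 0.26, 0.38, 0.30, 0.20, 0.17} → pass.
TC (methods 1·2): 0.80 vs {0.36, 0.33, 0.30, 0.38, 0.38, 0.49} → pass.
TD (methods 1·2): 0.55 vs {0.55, 0.54, 0.17, 0.20, 0.49, 0.38} → fail.
1 of 4 fail.

1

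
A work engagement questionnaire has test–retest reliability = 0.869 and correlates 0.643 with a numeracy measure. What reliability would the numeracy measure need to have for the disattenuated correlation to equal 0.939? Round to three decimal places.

0.540

r_true = r_obs / √(r_xx · r_yy) ⇒ 0.939 = 0.643 / √(0.869 · r_yy).
√(0.869 · r_yy) = 0.643 / 0.939 = 0.6848; 0.869 · r_yy = 0.4690; r_yy = 0.4690 / 0.869 ≈ 0.540.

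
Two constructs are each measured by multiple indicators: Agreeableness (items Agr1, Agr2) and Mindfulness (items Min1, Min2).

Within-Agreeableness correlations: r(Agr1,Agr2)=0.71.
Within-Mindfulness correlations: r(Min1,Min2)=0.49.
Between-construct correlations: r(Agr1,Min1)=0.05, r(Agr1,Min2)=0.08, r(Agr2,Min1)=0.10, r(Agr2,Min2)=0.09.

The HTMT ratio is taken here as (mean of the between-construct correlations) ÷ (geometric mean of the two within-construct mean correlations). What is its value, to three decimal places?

Mean heterotrait r = 0.32/4 = 0.0800.
Mean within-Agr = 0.71/1 = 0.7100; mean within-Min = 0.49/1 = 0.4900.
Geometric mean = √(0.7100 × 0.4900) = 0.5898.
HTMT = 0.0800 / 0.5898 = 0.136.

0.136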